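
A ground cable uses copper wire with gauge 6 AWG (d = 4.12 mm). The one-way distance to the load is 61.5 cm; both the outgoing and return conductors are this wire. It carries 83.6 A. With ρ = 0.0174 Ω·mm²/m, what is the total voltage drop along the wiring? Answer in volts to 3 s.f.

0.134 V

ρ = 0.0174 Ω·mm²/m = 1.74×10^-8 Ω·m
A = π(4.12/2 mm)² = π(2.0600e-03 m)² = 1.333e-05 m²
Total conductor length (both ways) L = 2 × 0.615 = 1.23 m
R = ρL/A = (1.74×10^-8)(1.23)/(1.333e-05) = 0.001605 Ω
V = IR = 83.6 × 0.001605 = 0.134 V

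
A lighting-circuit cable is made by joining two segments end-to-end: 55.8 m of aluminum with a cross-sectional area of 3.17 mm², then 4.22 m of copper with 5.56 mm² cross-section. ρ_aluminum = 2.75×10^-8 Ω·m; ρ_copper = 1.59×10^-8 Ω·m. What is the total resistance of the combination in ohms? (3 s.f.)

Segment 1: A = 3.17 mm² = 3.170e-06 m²
R₁ = ρL/A = (2.75×10^-8)(55.8)/(3.170e-06) = 0.4841 Ω
Segment 2: A = 5.56 mm² = 5.560e-06 m²
R₂ = (1.59×10^-8)(4.22)/(5.560e-06) = 0.01207 Ω
R = R₁ + R₂ = 0.496 Ω

0.496 Ω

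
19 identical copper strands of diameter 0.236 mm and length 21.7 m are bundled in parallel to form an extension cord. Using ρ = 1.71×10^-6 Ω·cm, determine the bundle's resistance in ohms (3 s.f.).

0.446 Ω

ρ = 1.71×10^-6 Ω·cm = 1.71×10^-8 Ω·m
A_strand = π(1.1800e-04 m)² = 4.374e-08 m²
R_strand = ρL/A = (1.71×10^-8)(21.7)/(4.374e-08) = 8.483 Ω
R_total = R_strand/N = 8.483/19 = 0.446 Ω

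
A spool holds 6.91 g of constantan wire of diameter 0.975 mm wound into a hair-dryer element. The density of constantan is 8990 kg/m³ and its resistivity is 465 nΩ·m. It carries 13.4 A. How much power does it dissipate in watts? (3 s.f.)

ρ = 465 nΩ·m = 4.65×10^-7 Ω·m
A = π(d/2)² = π(4.8750e-04 m)² = 7.4662e-07 m²
L = m/(density·A) = 0.00691/(8990×7.4662e-07) = 1.029 m
R = ρL/A = (4.65×10^-7)(1.029)/(7.4662e-07) = 0.6412 Ω
P = I²R = (13.4)² × 0.6412 = 115 W

115 W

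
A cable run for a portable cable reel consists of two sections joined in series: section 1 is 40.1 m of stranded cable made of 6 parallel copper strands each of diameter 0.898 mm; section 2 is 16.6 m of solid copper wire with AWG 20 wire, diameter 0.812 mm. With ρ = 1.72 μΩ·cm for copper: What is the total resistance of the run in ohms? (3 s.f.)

ρ = 1.72 μΩ·cm = 1.72×10^-8 Ω·m
Section 1: A_strand = π(4.4900e-04)² = 6.333e-07 m²; R₁ = ρL/(N·A_s) = (1.72×10^-8)(40.1)/(6×6.333e-07) = 0.1815 Ω
Section 2: A = π(0.812/2 mm)² = π(4.0600e-04 m)² = 5.178e-07 m²
R₂ = (1.72×10^-8)(16.6)/(5.178e-07) = 0.5514 Ω
R = R₁ + R₂ = 0.733 Ω

0.733 Ω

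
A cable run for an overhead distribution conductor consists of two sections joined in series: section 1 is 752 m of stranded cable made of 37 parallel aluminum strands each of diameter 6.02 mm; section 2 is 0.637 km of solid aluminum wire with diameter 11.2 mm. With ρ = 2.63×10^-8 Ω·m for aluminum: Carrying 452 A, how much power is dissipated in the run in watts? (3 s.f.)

38600 W

Section 1: A_strand = π(3.0100e-03)² = 2.846e-05 m²; R₁ = ρL/(N·A_s) = (2.63×10^-8)(752)/(37×2.846e-05) = 0.01878 Ω
Section 2: A = π(d/2)² = π(5.6000e-03 m)² = 9.852e-05 m²
R₂ = (2.63×10^-8)(637)/(9.852e-05) = 0.17 Ω
R = R₁ + R₂ = 0.1888 Ω
P = I²R = (452)² × 0.1888 = 38600 W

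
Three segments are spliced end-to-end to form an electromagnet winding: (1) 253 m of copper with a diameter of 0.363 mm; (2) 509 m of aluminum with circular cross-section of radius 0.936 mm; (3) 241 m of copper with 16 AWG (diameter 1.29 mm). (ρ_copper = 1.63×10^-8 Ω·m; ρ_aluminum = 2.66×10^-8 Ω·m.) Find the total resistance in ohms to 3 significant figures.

47.8 Ω

Seg 1: A = π(d/2)² = π(1.8150e-04 m)² = 1.035e-07 m²
R_1 = (1.63×10^-8)(253)/(1.035e-07) = 39.85 Ω
Seg 2: A = πr² = π(9.3600e-04 m)² = 2.752e-06 m²
R_2 = (2.66×10^-8)(509)/(2.752e-06) = 4.919 Ω
Seg 3: A = π(1.29/2 mm)² = π(6.4500e-04 m)² = 1.307e-06 m²
R_3 = (1.63×10^-8)(241)/(1.307e-06) = 3.006 Ω
R_total = R_1 + R_2 + R_3 = 47.8 Ω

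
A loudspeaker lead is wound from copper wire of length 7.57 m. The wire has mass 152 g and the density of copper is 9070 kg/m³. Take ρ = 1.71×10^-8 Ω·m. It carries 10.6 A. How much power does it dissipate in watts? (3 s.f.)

A = m/(density·L) = 0.152/(9070×7.57) = 2.2138e-06 m²
R = ρL/A = (1.71×10^-8)(7.57)/(2.2138e-06) = 0.05847 Ω
P = I²R = (10.6)² × 0.05847 = 6.57 W

6.57 W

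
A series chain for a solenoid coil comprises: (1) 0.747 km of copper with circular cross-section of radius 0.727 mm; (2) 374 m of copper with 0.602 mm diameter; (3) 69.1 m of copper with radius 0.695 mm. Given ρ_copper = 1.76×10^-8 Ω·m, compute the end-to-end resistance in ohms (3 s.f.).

31.8 Ω

Seg 1: A = πr² = π(7.2700e-04 m)² = 1.660e-06 m²
R_1 = (1.76×10^-8)(747)/(1.660e-06) = 7.918 Ω
Seg 2: A = π(d/2)² = π(3.0100e-04 m)² = 2.846e-07 m²
R_2 = (1.76×10^-8)(374)/(2.846e-07) = 23.13 Ω
Seg 3: A = πr² = π(6.9500e-04 m)² = 1.517e-06 m²
R_3 = (1.76×10^-8)(69.1)/(1.517e-06) = 0.8014 Ω
R_total = R_1 + R_2 + R_3 = 31.8 Ω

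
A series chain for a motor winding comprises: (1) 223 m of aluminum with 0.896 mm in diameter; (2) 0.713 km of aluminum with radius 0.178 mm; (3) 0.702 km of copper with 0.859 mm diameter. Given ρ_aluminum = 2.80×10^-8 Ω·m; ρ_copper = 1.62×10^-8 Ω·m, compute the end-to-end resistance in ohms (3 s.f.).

Seg 1: A = π(d/2)² = π(4.4800e-04 m)² = 6.305e-07 m²
R_1 = (2.80×10^-8)(223)/(6.305e-07) = 9.903 Ω
Seg 2: A = πr² = π(1.7800e-04 m)² = 9.954e-08 m²
R_2 = (2.80×10^-8)(713)/(9.954e-08) = 200.6 Ω
Seg 3: A = π(d/2)² = π(4.2950e-04 m)² = 5.795e-07 m²
R_3 = (1.62×10^-8)(702)/(5.795e-07) = 19.62 Ω
R_total = R_1 + R_2 + R_3 = 230 Ω

230 Ω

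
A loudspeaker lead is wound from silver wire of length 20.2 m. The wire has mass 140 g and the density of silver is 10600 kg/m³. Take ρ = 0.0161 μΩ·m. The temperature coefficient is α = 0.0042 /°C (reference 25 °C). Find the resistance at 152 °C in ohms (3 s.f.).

0.763 Ω

ρ = 0.0161 μΩ·m = 1.61×10^-8 Ω·m
A = m/(density·L) = 0.14/(10600×20.2) = 6.5384e-07 m²
R = ρL/A = (1.61×10^-8)(20.2)/(6.5384e-07) = 0.4974 Ω
R(152 °C) = 0.4974 × (1 + 0.0042×127) = 0.763 Ω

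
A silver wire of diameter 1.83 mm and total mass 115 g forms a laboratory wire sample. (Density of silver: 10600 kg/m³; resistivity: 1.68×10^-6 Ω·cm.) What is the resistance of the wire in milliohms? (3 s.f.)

ρ = 1.68×10^-6 Ω·cm = 1.68×10^-8 Ω·m
A = π(d/2)² = π(9.1500e-04 m)² = 2.6302e-06 m²
L = m/(density·A) = 0.115/(10600×2.6302e-06) = 4.125 m
R = ρL/A = (1.68×10^-8)(4.125)/(2.6302e-06) = 26.3 mΩ

26.3 mΩ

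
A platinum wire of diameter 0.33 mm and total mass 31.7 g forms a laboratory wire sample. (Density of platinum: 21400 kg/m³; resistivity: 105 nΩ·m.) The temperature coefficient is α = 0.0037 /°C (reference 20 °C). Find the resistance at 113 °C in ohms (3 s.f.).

ρ = 105 nΩ·m = 1.05×10^-7 Ω·m
A = π(d/2)² = π(1.6500e-04 m)² = 8.5530e-08 m²
L = m/(density·A) = 0.0317/(21400×8.5530e-08) = 17.32 m
R = ρL/A = (1.05×10^-7)(17.32)/(8.5530e-08) = 21.26 Ω
R(113 °C) = 21.26 × (1 + 0.0037×93) = 28.6 Ω

28.6 Ω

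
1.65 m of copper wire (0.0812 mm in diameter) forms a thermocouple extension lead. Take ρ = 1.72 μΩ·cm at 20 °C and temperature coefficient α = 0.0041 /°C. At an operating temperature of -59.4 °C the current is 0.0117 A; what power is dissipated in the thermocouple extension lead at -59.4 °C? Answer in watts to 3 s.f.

ρ = 1.72 μΩ·cm = 1.72×10^-8 Ω·m
A = π(d/2)² = π(4.0600e-05 m)² = 5.178e-09 m²
R₍20₎ = ρL/A = (1.72×10^-8)(1.65)/(5.178e-09) = 5.48 Ω
R₍-59.4₎ = R₍20₎(1 + αΔT) = 5.48 × (1 + 0.0041×-79.4) = 3.696 Ω
P = I²R = (0.0117)² × 3.696 = 5.06×10^-4 W

5.06×10^-4 W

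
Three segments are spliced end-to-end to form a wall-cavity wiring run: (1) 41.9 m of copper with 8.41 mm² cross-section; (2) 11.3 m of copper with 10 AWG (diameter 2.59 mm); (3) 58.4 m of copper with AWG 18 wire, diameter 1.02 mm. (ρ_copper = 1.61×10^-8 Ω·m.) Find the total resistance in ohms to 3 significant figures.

Seg 1: A = 8.41 mm² = 8.410e-06 m²
R_1 = (1.61×10^-8)(41.9)/(8.410e-06) = 0.08021 Ω
Seg 2: A = π(2.59/2 mm)² = π(1.2950e-03 m)² = 5.269e-06 m²
R_2 = (1.61×10^-8)(11.3)/(5.269e-06) = 0.03453 Ω
Seg 3: A = π(1.02/2 mm)² = π(5.1000e-04 m)² = 8.171e-07 m²
R_3 = (1.61×10^-8)(58.4)/(8.171e-07) = 1.151 Ω
R_total = R_1 + R_2 + R_3 = 1.27 Ω

1.27 Ω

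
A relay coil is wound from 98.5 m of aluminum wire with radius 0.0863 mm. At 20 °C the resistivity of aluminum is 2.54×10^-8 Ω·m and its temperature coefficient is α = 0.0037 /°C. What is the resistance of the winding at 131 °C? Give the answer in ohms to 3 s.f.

A = πr² = π(8.6300e-05 m)² = 2.340e-08 m²
R₍20°C₎ = ρL/A = (2.54×10^-8)(98.5)/(2.340e-08) = 106.9 Ω
R = R₀(1 + αΔT) = 106.9(1 + 0.0037×111) = 151 Ω

151 Ω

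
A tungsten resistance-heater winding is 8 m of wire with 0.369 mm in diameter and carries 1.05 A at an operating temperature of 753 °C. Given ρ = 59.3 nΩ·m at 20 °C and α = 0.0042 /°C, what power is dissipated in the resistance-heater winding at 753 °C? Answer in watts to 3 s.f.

19.9 W

ρ = 59.3 nΩ·m = 5.93×10^-8 Ω·m
A = π(d/2)² = π(1.8450e-04 m)² = 1.069e-07 m²
R₍20₎ = ρL/A = (5.93×10^-8)(8)/(1.069e-07) = 4.436 Ω
R₍753₎ = R₍20₎(1 + αΔT) = 4.436 × (1 + 0.0042×733) = 18.09 Ω
P = I²R = (1.05)² × 18.09 = 19.9 W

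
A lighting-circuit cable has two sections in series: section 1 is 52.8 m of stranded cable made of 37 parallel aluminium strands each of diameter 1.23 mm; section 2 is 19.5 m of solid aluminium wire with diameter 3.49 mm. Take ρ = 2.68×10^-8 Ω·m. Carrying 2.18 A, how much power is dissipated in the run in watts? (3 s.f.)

Section 1: A_strand = π(6.1500e-04)² = 1.188e-06 m²; R₁ = ρL/(N·A_s) = (2.68×10^-8)(52.8)/(37×1.188e-06) = 0.03219 Ω
Section 2: A = π(d/2)² = π(1.7450e-03 m)² = 9.566e-06 m²
R₂ = (2.68×10^-8)(19.5)/(9.566e-06) = 0.05463 Ω
R = R₁ + R₂ = 0.08682 Ω
P = I²R = (2.18)² × 0.08682 = 0.413 W

0.413 W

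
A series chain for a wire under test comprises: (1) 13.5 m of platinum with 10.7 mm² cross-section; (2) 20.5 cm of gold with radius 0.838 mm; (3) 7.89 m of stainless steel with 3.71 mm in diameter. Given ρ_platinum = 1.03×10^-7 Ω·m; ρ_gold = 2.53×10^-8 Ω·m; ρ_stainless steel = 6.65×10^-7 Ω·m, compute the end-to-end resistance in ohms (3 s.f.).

0.618 Ω

Seg 1: A = 10.7 mm² = 1.070e-05 m²
R_1 = (1.03×10^-7)(13.5)/(1.070e-05) = 0.13 Ω
Seg 2: A = πr² = π(8.3800e-04 m)² = 2.206e-06 m²
R_2 = (2.53×10^-8)(0.205)/(2.206e-06) = 0.002351 Ω
Seg 3: A = π(d/2)² = π(1.8550e-03 m)² = 1.081e-05 m²
R_3 = (6.65×10^-7)(7.89)/(1.081e-05) = 0.4854 Ω
R_total = R_1 + R_2 + R_3 = 0.618 Ω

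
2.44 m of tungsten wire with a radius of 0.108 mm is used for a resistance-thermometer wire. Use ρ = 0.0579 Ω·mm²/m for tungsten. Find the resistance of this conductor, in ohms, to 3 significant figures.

3.86 Ω

ρ = 0.0579 Ω·mm²/m = 5.79×10^-8 Ω·m
A = πr² = π(1.0800e-04 m)² = 3.664e-08 m²
R = ρL/A = (5.79×10^-8)(2.44 m)/(3.664e-08 m²) = 3.86 Ω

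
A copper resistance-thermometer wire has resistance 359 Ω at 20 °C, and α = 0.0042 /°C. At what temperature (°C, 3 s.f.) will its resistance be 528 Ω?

132 °C

R = R₀(1 + α(T − T₀)) ⇒ T = T₀ + (R/R₀ − 1)/α
T = 20 + (528/359 − 1)/0.0042 = 20 + (0.4708)/0.0042 = 132 °C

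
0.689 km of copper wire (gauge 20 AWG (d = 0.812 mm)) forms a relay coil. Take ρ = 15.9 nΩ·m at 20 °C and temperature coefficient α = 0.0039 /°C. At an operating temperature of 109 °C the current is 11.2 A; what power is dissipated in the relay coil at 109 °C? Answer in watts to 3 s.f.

3570 W

ρ = 15.9 nΩ·m = 1.59×10^-8 Ω·m
A = π(0.812/2 mm)² = π(4.0600e-04 m)² = 5.178e-07 m²
R₍20₎ = ρL/A = (1.59×10^-8)(689)/(5.178e-07) = 21.16 Ω
R₍109₎ = R₍20₎(1 + αΔT) = 21.16 × (1 + 0.0039×89) = 28.5 Ω
P = I²R = (11.2)² × 28.5 = 3570 W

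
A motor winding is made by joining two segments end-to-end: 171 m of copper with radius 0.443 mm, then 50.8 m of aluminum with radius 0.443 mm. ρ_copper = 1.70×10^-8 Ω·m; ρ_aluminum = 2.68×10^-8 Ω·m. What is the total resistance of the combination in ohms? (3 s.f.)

6.92 Ω

Segment 1: A = πr² = π(4.4300e-04 m)² = 6.165e-07 m²
R₁ = ρL/A = (1.70×10^-8)(171)/(6.165e-07) = 4.715 Ω
R₂ = (2.68×10^-8)(50.8)/(6.165e-07) = 2.208 Ω
R = R₁ + R₂ = 6.92 Ω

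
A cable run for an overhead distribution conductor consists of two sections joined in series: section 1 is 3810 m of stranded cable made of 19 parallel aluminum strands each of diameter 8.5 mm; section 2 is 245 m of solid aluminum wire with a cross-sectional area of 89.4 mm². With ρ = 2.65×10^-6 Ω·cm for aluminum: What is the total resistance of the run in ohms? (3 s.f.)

0.166 Ω

ρ = 2.65×10^-6 Ω·cm = 2.65×10^-8 Ω·m
Section 1: A_strand = π(4.2500e-03)² = 5.675e-05 m²; R₁ = ρL/(N·A_s) = (2.65×10^-8)(3810)/(19×5.675e-05) = 0.09365 Ω
Section 2: A = 89.4 mm² = 8.940e-05 m²
R₂ = (2.65×10^-8)(245)/(8.940e-05) = 0.07262 Ω
R = R₁ + R₂ = 0.166 Ω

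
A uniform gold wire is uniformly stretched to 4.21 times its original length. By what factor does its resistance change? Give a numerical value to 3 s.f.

Volume constant ⇒ A' = A/k with k = 4.21. R' = ρ(kL)/(A/k) = k²R.
Factor = 17.7

17.7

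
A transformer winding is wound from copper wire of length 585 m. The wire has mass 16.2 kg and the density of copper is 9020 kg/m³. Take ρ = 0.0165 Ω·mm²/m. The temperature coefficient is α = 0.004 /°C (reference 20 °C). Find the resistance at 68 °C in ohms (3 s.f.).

ρ = 0.0165 Ω·mm²/m = 1.65×10^-8 Ω·m
A = m/(density·L) = 16.2/(9020×585) = 3.0701e-06 m²
R = ρL/A = (1.65×10^-8)(585)/(3.0701e-06) = 3.144 Ω
R(68 °C) = 3.144 × (1 + 0.004×48) = 3.75 Ω

3.75 Ω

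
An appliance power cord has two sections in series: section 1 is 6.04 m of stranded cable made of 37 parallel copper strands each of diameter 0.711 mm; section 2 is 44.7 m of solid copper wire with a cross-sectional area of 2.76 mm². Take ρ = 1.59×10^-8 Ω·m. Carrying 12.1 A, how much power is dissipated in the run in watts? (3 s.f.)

38.7 W

Section 1: A_strand = π(3.5550e-04)² = 3.970e-07 m²; R₁ = ρL/(N·A_s) = (1.59×10^-8)(6.04)/(37×3.970e-07) = 0.006537 Ω
Section 2: A = 2.76 mm² = 2.760e-06 m²
R₂ = (1.59×10^-8)(44.7)/(2.760e-06) = 0.2575 Ω
R = R₁ + R₂ = 0.264 Ω
P = I²R = (12.1)² × 0.264 = 38.7 W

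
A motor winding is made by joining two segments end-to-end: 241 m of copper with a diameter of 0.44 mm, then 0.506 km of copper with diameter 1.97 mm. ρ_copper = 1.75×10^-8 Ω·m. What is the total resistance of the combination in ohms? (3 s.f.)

30.6 Ω

Segment 1: A = π(d/2)² = π(2.2000e-04 m)² = 1.521e-07 m²
R₁ = ρL/A = (1.75×10^-8)(241)/(1.521e-07) = 27.74 Ω
Segment 2: A = π(d/2)² = π(9.8500e-04 m)² = 3.048e-06 m²
R₂ = (1.75×10^-8)(506)/(3.048e-06) = 2.905 Ω
R = R₁ + R₂ = 30.6 Ω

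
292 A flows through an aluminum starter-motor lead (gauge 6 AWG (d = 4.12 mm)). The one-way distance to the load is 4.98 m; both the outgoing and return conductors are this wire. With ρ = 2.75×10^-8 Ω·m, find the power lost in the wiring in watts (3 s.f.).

1750 W

A = π(4.12/2 mm)² = π(2.0600e-03 m)² = 1.333e-05 m²
Total conductor length (both ways) L = 2 × 4.98 = 9.96 m
R = ρL/A = (2.75×10^-8)(9.96)/(1.333e-05) = 0.02055 Ω
P = I²R = (292)² × 0.02055 = 1750 W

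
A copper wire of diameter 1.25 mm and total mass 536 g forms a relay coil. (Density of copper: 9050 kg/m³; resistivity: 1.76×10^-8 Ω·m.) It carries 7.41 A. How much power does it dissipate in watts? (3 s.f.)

A = π(d/2)² = π(6.2500e-04 m)² = 1.2272e-06 m²
L = m/(density·A) = 0.536/(9050×1.2272e-06) = 48.26 m
R = ρL/A = (1.76×10^-8)(48.26)/(1.2272e-06) = 0.6922 Ω
P = I²R = (7.41)² × 0.6922 = 38.0 W

38.0 W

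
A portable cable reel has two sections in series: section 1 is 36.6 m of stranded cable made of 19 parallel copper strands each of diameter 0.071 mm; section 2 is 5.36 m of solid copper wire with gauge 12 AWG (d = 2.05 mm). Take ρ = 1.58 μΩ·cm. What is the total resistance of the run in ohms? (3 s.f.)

ρ = 1.58 μΩ·cm = 1.58×10^-8 Ω·m
Section 1: A_strand = π(3.5500e-05)² = 3.959e-09 m²; R₁ = ρL/(N·A_s) = (1.58×10^-8)(36.6)/(19×3.959e-09) = 7.687 Ω
Section 2: A = π(2.05/2 mm)² = π(1.0250e-03 m)² = 3.301e-06 m²
R₂ = (1.58×10^-8)(5.36)/(3.301e-06) = 0.02566 Ω
R = R₁ + R₂ = 7.71 Ω

7.71 Ω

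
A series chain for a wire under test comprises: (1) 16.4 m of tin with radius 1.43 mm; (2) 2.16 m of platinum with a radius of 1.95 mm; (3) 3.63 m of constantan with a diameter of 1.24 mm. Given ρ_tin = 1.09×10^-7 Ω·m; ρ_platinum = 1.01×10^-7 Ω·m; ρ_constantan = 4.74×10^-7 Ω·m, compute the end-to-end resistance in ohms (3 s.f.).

Seg 1: A = πr² = π(1.4300e-03 m)² = 6.424e-06 m²
R_1 = (1.09×10^-7)(16.4)/(6.424e-06) = 0.2783 Ω
Seg 2: A = πr² = π(1.9500e-03 m)² = 1.195e-05 m²
R_2 = (1.01×10^-7)(2.16)/(1.195e-05) = 0.01826 Ω
Seg 3: A = π(d/2)² = π(6.2000e-04 m)² = 1.208e-06 m²
R_3 = (4.74×10^-7)(3.63)/(1.208e-06) = 1.425 Ω
R_total = R_1 + R_2 + R_3 = 1.72 Ω

1.72 Ω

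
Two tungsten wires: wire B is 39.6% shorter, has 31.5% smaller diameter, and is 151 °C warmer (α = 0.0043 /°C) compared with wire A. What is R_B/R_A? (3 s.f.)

2.12

R ∝ ρL/d² with ρ ∝ (1+αΔT), so R_B/R_A = (1 − 39.6/100) × (1 − 31.5/100)⁻² × (1 + 0.0043×151)
= 0.604 × 2.131 × 1.649 = 2.12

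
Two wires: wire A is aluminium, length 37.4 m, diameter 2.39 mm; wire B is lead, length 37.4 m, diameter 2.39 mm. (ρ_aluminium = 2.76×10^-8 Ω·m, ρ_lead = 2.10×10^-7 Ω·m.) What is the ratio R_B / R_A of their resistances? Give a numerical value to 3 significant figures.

7.61

R ∝ ρL/d², so R_B/R_A = (ρ_B/ρ_A)
= (2.10×10^-7/2.76×10^-8) = 7.61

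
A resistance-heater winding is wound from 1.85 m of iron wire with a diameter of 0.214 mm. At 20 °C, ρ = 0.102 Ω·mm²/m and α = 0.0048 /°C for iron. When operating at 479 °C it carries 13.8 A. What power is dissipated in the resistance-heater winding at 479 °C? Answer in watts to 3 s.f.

3200 W

ρ = 0.102 Ω·mm²/m = 1.02×10^-7 Ω·m
A = π(d/2)² = π(1.0700e-04 m)² = 3.597e-08 m²
R₍20₎ = ρL/A = (1.02×10^-7)(1.85)/(3.597e-08) = 5.246 Ω
R₍479₎ = R₍20₎(1 + αΔT) = 5.246 × (1 + 0.0048×459) = 16.81 Ω
P = I²R = (13.8)² × 16.81 = 3200 W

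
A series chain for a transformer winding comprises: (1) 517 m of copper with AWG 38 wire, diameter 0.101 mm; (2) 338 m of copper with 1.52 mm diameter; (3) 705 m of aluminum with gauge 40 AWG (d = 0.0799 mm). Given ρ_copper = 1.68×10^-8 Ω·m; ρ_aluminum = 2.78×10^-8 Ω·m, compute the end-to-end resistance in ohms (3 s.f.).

5000 Ω

Seg 1: A = π(0.101/2 mm)² = π(5.0500e-05 m)² = 8.012e-09 m²
R_1 = (1.68×10^-8)(517)/(8.012e-09) = 1084 Ω
Seg 2: A = π(d/2)² = π(7.6000e-04 m)² = 1.815e-06 m²
R_2 = (1.68×10^-8)(338)/(1.815e-06) = 3.129 Ω
Seg 3: A = π(0.0799/2 mm)² = π(3.9950e-05 m)² = 5.014e-09 m²
R_3 = (2.78×10^-8)(705)/(5.014e-09) = 3909 Ω
R_total = R_1 + R_2 + R_3 = 5000 Ω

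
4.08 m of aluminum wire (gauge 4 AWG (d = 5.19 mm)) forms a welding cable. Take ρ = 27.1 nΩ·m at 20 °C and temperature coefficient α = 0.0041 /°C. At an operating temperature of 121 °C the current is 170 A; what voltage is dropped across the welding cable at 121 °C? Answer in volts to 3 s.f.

ρ = 27.1 nΩ·m = 2.71×10^-8 Ω·m
A = π(5.19/2 mm)² = π(2.5950e-03 m)² = 2.116e-05 m²
R₍20₎ = ρL/A = (2.71×10^-8)(4.08)/(2.116e-05) = 0.005226 Ω
R₍121₎ = R₍20₎(1 + αΔT) = 0.005226 × (1 + 0.0041×101) = 0.007391 Ω
V = IR = 170 × 0.007391 = 1.26 V

1.26 V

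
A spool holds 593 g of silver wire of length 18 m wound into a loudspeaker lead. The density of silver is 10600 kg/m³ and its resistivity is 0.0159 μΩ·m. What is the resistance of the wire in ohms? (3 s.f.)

0.0921 Ω

ρ = 0.0159 μΩ·m = 1.59×10^-8 Ω·m
A = m/(density·L) = 0.593/(10600×18) = 3.1080e-06 m²
R = ρL/A = (1.59×10^-8)(18)/(3.1080e-06) = 0.0921 Ω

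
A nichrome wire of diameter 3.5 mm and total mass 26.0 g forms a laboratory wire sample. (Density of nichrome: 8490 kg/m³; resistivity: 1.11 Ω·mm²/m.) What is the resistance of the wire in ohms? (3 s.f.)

ρ = 1.11 Ω·mm²/m = 1.11×10^-6 Ω·m
A = π(d/2)² = π(1.7500e-03 m)² = 9.6211e-06 m²
L = m/(density·A) = 0.026/(8490×9.6211e-06) = 0.3183 m
R = ρL/A = (1.11×10^-6)(0.3183)/(9.6211e-06) = 0.0367 Ω

0.0367 Ω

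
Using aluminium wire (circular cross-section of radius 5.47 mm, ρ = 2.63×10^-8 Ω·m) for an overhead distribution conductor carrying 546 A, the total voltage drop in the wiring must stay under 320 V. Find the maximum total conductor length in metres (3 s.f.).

2090 m

A = πr² = π(5.4700e-03 m)² = 9.400e-05 m²
L_max = V_max·A/(1·ρI) = (320)(9.400e-05)/(2.63×10^-8×546) = 2090 m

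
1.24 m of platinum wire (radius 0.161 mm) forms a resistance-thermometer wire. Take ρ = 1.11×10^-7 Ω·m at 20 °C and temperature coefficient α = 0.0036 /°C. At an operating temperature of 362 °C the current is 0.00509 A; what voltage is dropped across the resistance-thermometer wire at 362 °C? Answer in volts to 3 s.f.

A = πr² = π(1.6100e-04 m)² = 8.143e-08 m²
R₍20₎ = ρL/A = (1.11×10^-7)(1.24)/(8.143e-08) = 1.69 Ω
R₍362₎ = R₍20₎(1 + αΔT) = 1.69 × (1 + 0.0036×342) = 3.771 Ω
V = IR = 0.00509 × 3.771 = 0.0192 V

0.0192 V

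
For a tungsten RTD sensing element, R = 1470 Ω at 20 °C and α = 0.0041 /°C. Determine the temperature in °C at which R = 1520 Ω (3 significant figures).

R = R₀(1 + α(T − T₀)) ⇒ T = T₀ + (R/R₀ − 1)/α
T = 20 + (1520/1470 − 1)/0.0041 = 20 + (0.03401)/0.0041 = 28.3 °C

28.3 °C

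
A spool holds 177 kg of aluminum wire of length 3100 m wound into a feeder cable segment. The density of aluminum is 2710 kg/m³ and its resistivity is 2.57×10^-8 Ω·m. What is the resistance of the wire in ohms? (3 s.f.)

3.78 Ω

A = m/(density·L) = 177/(2710×3100) = 2.1069e-05 m²
R = ρL/A = (2.57×10^-8)(3100)/(2.1069e-05) = 3.78 Ω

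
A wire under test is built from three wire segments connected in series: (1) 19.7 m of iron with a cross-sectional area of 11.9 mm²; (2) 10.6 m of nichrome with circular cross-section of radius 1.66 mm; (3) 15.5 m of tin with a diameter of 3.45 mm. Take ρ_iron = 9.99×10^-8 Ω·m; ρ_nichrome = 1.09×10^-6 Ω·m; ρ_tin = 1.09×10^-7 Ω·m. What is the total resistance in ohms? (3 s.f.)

1.68 Ω

Seg 1: A = 11.9 mm² = 1.190e-05 m²
R_1 = (9.99×10^-8)(19.7)/(1.190e-05) = 0.1654 Ω
Seg 2: A = πr² = π(1.6600e-03 m)² = 8.657e-06 m²
R_2 = (1.09×10^-6)(10.6)/(8.657e-06) = 1.335 Ω
Seg 3: A = π(d/2)² = π(1.7250e-03 m)² = 9.348e-06 m²
R_3 = (1.09×10^-7)(15.5)/(9.348e-06) = 0.1807 Ω
R_total = R_1 + R_2 + R_3 = 1.68 Ω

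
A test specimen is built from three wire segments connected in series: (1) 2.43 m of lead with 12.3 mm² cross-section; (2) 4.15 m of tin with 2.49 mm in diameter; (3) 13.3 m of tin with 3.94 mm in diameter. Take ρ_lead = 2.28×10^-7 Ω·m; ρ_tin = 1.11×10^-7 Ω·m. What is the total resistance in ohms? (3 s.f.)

0.261 Ω

Seg 1: A = 12.3 mm² = 1.230e-05 m²
R_1 = (2.28×10^-7)(2.43)/(1.230e-05) = 0.04504 Ω
Seg 2: A = π(d/2)² = π(1.2450e-03 m)² = 4.870e-06 m²
R_2 = (1.11×10^-7)(4.15)/(4.870e-06) = 0.0946 Ω
Seg 3: A = π(d/2)² = π(1.9700e-03 m)² = 1.219e-05 m²
R_3 = (1.11×10^-7)(13.3)/(1.219e-05) = 0.1211 Ω
R_total = R_1 + R_2 + R_3 = 0.261 Ω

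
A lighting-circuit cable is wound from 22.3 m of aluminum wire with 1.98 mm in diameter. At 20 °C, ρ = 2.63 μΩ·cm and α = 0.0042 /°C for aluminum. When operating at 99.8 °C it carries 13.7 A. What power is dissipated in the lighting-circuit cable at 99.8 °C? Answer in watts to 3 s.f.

ρ = 2.63 μΩ·cm = 2.63×10^-8 Ω·m
A = π(d/2)² = π(9.9000e-04 m)² = 3.079e-06 m²
R₍20₎ = ρL/A = (2.63×10^-8)(22.3)/(3.079e-06) = 0.1905 Ω
R₍99.8₎ = R₍20₎(1 + αΔT) = 0.1905 × (1 + 0.0042×79.8) = 0.2543 Ω
P = I²R = (13.7)² × 0.2543 = 47.7 W

47.7 W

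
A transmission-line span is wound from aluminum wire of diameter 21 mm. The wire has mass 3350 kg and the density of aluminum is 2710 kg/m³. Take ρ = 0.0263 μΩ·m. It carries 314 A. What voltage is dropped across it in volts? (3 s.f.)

85.1 V

ρ = 0.0263 μΩ·m = 2.63×10^-8 Ω·m
A = π(d/2)² = π(1.0500e-02 m)² = 3.4636e-04 m²
L = m/(density·A) = 3350/(2710×3.4636e-04) = 3569 m
R = ρL/A = (2.63×10^-8)(3569)/(3.4636e-04) = 0.271 Ω
V = IR = 314 × 0.271 = 85.1 V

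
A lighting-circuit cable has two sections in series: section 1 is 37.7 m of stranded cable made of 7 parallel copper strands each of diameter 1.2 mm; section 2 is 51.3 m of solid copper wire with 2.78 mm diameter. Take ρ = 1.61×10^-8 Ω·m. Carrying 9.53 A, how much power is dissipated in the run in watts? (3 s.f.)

19.3 W

Section 1: A_strand = π(6.0000e-04)² = 1.131e-06 m²; R₁ = ρL/(N·A_s) = (1.61×10^-8)(37.7)/(7×1.131e-06) = 0.07667 Ω
Section 2: A = π(d/2)² = π(1.3900e-03 m)² = 6.070e-06 m²
R₂ = (1.61×10^-8)(51.3)/(6.070e-06) = 0.1361 Ω
R = R₁ + R₂ = 0.2127 Ω
P = I²R = (9.53)² × 0.2127 = 19.3 W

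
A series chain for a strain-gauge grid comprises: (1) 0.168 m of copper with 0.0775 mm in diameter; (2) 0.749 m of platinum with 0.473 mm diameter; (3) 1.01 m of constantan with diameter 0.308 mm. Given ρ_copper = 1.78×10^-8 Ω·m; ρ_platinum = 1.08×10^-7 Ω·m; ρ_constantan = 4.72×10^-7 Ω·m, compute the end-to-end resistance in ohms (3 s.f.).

7.49 Ω

Seg 1: A = π(d/2)² = π(3.8750e-05 m)² = 4.717e-09 m²
R_1 = (1.78×10^-8)(0.168)/(4.717e-09) = 0.6339 Ω
Seg 2: A = π(d/2)² = π(2.3650e-04 m)² = 1.757e-07 m²
R_2 = (1.08×10^-7)(0.749)/(1.757e-07) = 0.4604 Ω
Seg 3: A = π(d/2)² = π(1.5400e-04 m)² = 7.451e-08 m²
R_3 = (4.72×10^-7)(1.01)/(7.451e-08) = 6.398 Ω
R_total = R_1 + R_2 + R_3 = 7.49 Ω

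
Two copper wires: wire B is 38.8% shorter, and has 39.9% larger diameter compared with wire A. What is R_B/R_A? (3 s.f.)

R ∝ L/d², so R_B/R_A = (1 − 38.8/100) × (1 + 39.9/100)⁻²
= 0.612 × 0.5109 = 0.313

0.313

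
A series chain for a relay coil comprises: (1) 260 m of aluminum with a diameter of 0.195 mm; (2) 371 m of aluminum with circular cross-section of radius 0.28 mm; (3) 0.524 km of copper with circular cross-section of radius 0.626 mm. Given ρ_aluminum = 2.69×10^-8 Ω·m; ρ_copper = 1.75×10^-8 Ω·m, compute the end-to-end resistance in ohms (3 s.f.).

Seg 1: A = π(d/2)² = π(9.7500e-05 m)² = 2.986e-08 m²
R_1 = (2.69×10^-8)(260)/(2.986e-08) = 234.2 Ω
Seg 2: A = πr² = π(2.8000e-04 m)² = 2.463e-07 m²
R_2 = (2.69×10^-8)(371)/(2.463e-07) = 40.52 Ω
Seg 3: A = πr² = π(6.2600e-04 m)² = 1.231e-06 m²
R_3 = (1.75×10^-8)(524)/(1.231e-06) = 7.449 Ω
R_total = R_1 + R_2 + R_3 = 282 Ω

282 Ω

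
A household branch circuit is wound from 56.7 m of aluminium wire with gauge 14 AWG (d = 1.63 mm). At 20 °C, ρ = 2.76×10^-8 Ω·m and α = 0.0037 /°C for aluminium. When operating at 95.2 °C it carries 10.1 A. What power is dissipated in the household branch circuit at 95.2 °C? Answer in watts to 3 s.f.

A = π(1.63/2 mm)² = π(8.1500e-04 m)² = 2.087e-06 m²
R₍20₎ = ρL/A = (2.76×10^-8)(56.7)/(2.087e-06) = 0.7499 Ω
R₍95.2₎ = R₍20₎(1 + αΔT) = 0.7499 × (1 + 0.0037×75.2) = 0.9586 Ω
P = I²R = (10.1)² × 0.9586 = 97.8 W

97.8 W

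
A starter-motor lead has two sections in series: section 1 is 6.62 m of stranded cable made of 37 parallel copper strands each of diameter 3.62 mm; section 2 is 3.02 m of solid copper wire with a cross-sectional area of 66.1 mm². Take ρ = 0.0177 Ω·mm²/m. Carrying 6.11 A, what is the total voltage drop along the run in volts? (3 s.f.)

0.00682 V

ρ = 0.0177 Ω·mm²/m = 1.77×10^-8 Ω·m
Section 1: A_strand = π(1.8100e-03)² = 1.029e-05 m²; R₁ = ρL/(N·A_s) = (1.77×10^-8)(6.62)/(37×1.029e-05) = 3.077×10^-4 Ω
Section 2: A = 66.1 mm² = 6.610e-05 m²
R₂ = (1.77×10^-8)(3.02)/(6.610e-05) = 8.087×10^-4 Ω
R = R₁ + R₂ = 0.001116 Ω
V = IR = 6.11 × 0.001116 = 0.00682 V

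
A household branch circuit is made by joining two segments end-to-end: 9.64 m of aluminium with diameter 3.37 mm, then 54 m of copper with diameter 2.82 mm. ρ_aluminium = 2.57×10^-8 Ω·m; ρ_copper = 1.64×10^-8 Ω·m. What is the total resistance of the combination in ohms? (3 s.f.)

Segment 1: A = π(d/2)² = π(1.6850e-03 m)² = 8.920e-06 m²
R₁ = ρL/A = (2.57×10^-8)(9.64)/(8.920e-06) = 0.02778 Ω
Segment 2: A = π(d/2)² = π(1.4100e-03 m)² = 6.246e-06 m²
R₂ = (1.64×10^-8)(54)/(6.246e-06) = 0.1418 Ω
R = R₁ + R₂ = 0.170 Ω

0.170 Ω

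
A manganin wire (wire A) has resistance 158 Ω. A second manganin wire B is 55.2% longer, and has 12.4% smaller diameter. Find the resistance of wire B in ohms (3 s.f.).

320 Ω

R ∝ L/d², so R_B/R_A = (1 + 55.2/100) × (1 − 12.4/100)⁻²
= 1.552 × 1.303 = 2.022
R_B = 2.022 × 158 = 320 Ω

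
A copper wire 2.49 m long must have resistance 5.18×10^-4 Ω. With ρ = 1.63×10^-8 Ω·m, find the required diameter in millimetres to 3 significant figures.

9.99 mm

A = ρL/R = (1.63×10^-8)(2.49)/(5.18×10^-4) = 7.835e-05 m²
d = 2√(A/π) = 9.988e-03 m = 9.99 mm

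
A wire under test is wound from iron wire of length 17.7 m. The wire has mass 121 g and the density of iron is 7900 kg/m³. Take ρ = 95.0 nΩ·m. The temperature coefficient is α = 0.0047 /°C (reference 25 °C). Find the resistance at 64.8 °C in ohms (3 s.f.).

2.31 Ω

ρ = 95.0 nΩ·m = 9.50×10^-8 Ω·m
A = m/(density·L) = 0.121/(7900×17.7) = 8.6534e-07 m²
R = ρL/A = (9.50×10^-8)(17.7)/(8.6534e-07) = 1.943 Ω
R(64.8 °C) = 1.943 × (1 + 0.0047×39.8) = 2.31 Ω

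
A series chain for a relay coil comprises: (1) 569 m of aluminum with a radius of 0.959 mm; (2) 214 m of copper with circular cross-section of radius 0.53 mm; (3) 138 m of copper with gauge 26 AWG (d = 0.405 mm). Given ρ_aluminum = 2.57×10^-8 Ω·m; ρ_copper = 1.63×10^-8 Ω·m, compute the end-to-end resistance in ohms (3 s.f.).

Seg 1: A = πr² = π(9.5900e-04 m)² = 2.889e-06 m²
R_1 = (2.57×10^-8)(569)/(2.889e-06) = 5.061 Ω
Seg 2: A = πr² = π(5.3000e-04 m)² = 8.825e-07 m²
R_2 = (1.63×10^-8)(214)/(8.825e-07) = 3.953 Ω
Seg 3: A = π(0.405/2 mm)² = π(2.0250e-04 m)² = 1.288e-07 m²
R_3 = (1.63×10^-8)(138)/(1.288e-07) = 17.46 Ω
R_total = R_1 + R_2 + R_3 = 26.5 Ω

26.5 Ω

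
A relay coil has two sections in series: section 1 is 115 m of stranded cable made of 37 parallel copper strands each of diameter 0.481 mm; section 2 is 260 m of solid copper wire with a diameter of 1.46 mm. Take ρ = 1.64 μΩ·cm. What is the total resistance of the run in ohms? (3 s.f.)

ρ = 1.64 μΩ·cm = 1.64×10^-8 Ω·m
Section 1: A_strand = π(2.4050e-04)² = 1.817e-07 m²; R₁ = ρL/(N·A_s) = (1.64×10^-8)(115)/(37×1.817e-07) = 0.2805 Ω
Section 2: A = π(d/2)² = π(7.3000e-04 m)² = 1.674e-06 m²
R₂ = (1.64×10^-8)(260)/(1.674e-06) = 2.547 Ω
R = R₁ + R₂ = 2.83 Ω

2.83 Ω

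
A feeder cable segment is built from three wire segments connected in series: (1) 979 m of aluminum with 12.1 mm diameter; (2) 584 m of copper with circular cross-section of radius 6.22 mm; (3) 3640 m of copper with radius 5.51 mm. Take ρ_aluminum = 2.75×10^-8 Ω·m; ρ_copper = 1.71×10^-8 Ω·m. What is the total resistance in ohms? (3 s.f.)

0.969 Ω

Seg 1: A = π(d/2)² = π(6.0500e-03 m)² = 1.150e-04 m²
R_1 = (2.75×10^-8)(979)/(1.150e-04) = 0.2341 Ω
Seg 2: A = πr² = π(6.2200e-03 m)² = 1.215e-04 m²
R_2 = (1.71×10^-8)(584)/(1.215e-04) = 0.08216 Ω
Seg 3: A = πr² = π(5.5100e-03 m)² = 9.538e-05 m²
R_3 = (1.71×10^-8)(3640)/(9.538e-05) = 0.6526 Ω
R_total = R_1 + R_2 + R_3 = 0.969 Ω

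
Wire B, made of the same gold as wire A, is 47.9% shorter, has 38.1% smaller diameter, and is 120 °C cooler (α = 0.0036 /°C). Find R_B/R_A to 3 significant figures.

R ∝ ρL/d² with ρ ∝ (1+αΔT), so R_B/R_A = (1 − 47.9/100) × (1 − 38.1/100)⁻² × (1 − 0.0036×120)
= 0.521 × 2.61 × 0.568 = 0.772

0.772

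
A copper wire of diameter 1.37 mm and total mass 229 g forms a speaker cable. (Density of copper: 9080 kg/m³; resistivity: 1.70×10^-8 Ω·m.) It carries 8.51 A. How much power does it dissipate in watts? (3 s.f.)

A = π(d/2)² = π(6.8500e-04 m)² = 1.4741e-06 m²
L = m/(density·A) = 0.229/(9080×1.4741e-06) = 17.11 m
R = ρL/A = (1.70×10^-8)(17.11)/(1.4741e-06) = 0.1973 Ω
P = I²R = (8.51)² × 0.1973 = 14.3 W

14.3 W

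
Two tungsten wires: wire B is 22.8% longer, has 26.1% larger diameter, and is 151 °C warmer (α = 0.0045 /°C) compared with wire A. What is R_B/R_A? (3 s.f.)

R ∝ ρL/d² with ρ ∝ (1+αΔT), so R_B/R_A = (1 + 22.8/100) × (1 + 26.1/100)⁻² × (1 + 0.0045×151)
= 1.228 × 0.6289 × 1.679 = 1.30

1.30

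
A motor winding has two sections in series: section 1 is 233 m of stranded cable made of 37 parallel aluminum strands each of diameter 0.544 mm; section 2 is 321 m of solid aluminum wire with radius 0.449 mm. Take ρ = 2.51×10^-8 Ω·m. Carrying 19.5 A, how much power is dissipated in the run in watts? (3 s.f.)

Section 1: A_strand = π(2.7200e-04)² = 2.324e-07 m²; R₁ = ρL/(N·A_s) = (2.51×10^-8)(233)/(37×2.324e-07) = 0.68 Ω
Section 2: A = πr² = π(4.4900e-04 m)² = 6.333e-07 m²
R₂ = (2.51×10^-8)(321)/(6.333e-07) = 12.72 Ω
R = R₁ + R₂ = 13.4 Ω
P = I²R = (19.5)² × 13.4 = 5100 W

5100 W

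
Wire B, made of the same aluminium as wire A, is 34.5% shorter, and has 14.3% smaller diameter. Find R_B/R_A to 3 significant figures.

0.892

R ∝ L/d², so R_B/R_A = (1 − 34.5/100) × (1 − 14.3/100)⁻²
= 0.655 × 1.362 = 0.892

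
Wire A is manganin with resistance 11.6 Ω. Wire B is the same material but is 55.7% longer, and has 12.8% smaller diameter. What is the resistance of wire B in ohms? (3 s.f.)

23.8 Ω

R ∝ L/d², so R_B/R_A = (1 + 55.7/100) × (1 − 12.8/100)⁻²
= 1.557 × 1.315 = 2.048
R_B = 2.048 × 11.6 = 23.8 Ω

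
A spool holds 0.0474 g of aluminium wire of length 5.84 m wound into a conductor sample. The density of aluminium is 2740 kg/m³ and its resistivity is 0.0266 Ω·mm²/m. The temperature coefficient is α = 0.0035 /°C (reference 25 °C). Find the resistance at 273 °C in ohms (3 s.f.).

ρ = 0.0266 Ω·mm²/m = 2.66×10^-8 Ω·m
A = m/(density·L) = 4.740×10^-5/(2740×5.84) = 2.9622e-09 m²
R = ρL/A = (2.66×10^-8)(5.84)/(2.9622e-09) = 52.44 Ω
R(273 °C) = 52.44 × (1 + 0.0035×248) = 98.0 Ω

98.0 Ω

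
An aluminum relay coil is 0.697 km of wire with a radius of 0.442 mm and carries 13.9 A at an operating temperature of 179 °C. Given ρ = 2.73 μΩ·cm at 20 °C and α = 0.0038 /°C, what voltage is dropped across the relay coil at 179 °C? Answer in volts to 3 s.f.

ρ = 2.73 μΩ·cm = 2.73×10^-8 Ω·m
A = πr² = π(4.4200e-04 m)² = 6.138e-07 m²
R₍20₎ = ρL/A = (2.73×10^-8)(697)/(6.138e-07) = 31 Ω
R₍179₎ = R₍20₎(1 + αΔT) = 31 × (1 + 0.0038×159) = 49.73 Ω
V = IR = 13.9 × 49.73 = 691 V

691 V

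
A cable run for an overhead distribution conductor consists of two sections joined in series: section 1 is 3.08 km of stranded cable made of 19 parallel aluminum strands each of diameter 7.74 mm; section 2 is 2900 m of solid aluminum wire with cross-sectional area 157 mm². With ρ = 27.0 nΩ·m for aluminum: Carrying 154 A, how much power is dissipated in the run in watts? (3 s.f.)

14000 W

ρ = 27.0 nΩ·m = 2.70×10^-8 Ω·m
Section 1: A_strand = π(3.8700e-03)² = 4.705e-05 m²; R₁ = ρL/(N·A_s) = (2.70×10^-8)(3080)/(19×4.705e-05) = 0.09302 Ω
Section 2: A = 157 mm² = 1.570e-04 m²
R₂ = (2.70×10^-8)(2900)/(1.570e-04) = 0.4987 Ω
R = R₁ + R₂ = 0.5917 Ω
P = I²R = (154)² × 0.5917 = 14000 W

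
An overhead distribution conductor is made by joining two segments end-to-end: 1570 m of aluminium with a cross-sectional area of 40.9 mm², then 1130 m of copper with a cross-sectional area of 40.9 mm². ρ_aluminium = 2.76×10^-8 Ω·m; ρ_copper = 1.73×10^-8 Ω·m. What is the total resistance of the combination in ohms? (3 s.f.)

1.54 Ω

Segment 1: A = 40.9 mm² = 4.090e-05 m²
R₁ = ρL/A = (2.76×10^-8)(1570)/(4.090e-05) = 1.059 Ω
R₂ = (1.73×10^-8)(1130)/(4.090e-05) = 0.478 Ω
R = R₁ + R₂ = 1.54 Ω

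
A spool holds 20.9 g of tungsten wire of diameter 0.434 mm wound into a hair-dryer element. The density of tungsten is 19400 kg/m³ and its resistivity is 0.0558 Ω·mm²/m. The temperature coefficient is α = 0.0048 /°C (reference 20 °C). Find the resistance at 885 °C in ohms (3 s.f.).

ρ = 0.0558 Ω·mm²/m = 5.58×10^-8 Ω·m
A = π(d/2)² = π(2.1700e-04 m)² = 1.4793e-07 m²
L = m/(density·A) = 0.0209/(19400×1.4793e-07) = 7.282 m
R = ρL/A = (5.58×10^-8)(7.282)/(1.4793e-07) = 2.747 Ω
R(885 °C) = 2.747 × (1 + 0.0048×865) = 14.2 Ω

14.2 Ω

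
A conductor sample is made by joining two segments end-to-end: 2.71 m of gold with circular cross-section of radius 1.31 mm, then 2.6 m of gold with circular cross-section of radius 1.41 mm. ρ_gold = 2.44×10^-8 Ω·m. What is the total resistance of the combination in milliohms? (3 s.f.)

Segment 1: A = πr² = π(1.3100e-03 m)² = 5.391e-06 m²
R₁ = ρL/A = (2.44×10^-8)(2.71)/(5.391e-06) = 0.01226 Ω
Segment 2: A = πr² = π(1.4100e-03 m)² = 6.246e-06 m²
R₂ = (2.44×10^-8)(2.6)/(6.246e-06) = 0.01016 Ω
R = R₁ + R₂ = 22.4 mΩ

22.4 mΩ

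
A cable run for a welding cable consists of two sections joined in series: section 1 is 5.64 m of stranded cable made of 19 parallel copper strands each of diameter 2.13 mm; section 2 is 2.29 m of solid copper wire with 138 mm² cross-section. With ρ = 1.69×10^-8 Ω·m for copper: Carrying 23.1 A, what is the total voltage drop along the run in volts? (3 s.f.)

0.0390 V

Section 1: A_strand = π(1.0650e-03)² = 3.563e-06 m²; R₁ = ρL/(N·A_s) = (1.69×10^-8)(5.64)/(19×3.563e-06) = 0.001408 Ω
Section 2: A = 138 mm² = 1.380e-04 m²
R₂ = (1.69×10^-8)(2.29)/(1.380e-04) = 2.804×10^-4 Ω
R = R₁ + R₂ = 0.001688 Ω
V = IR = 23.1 × 0.001688 = 0.0390 V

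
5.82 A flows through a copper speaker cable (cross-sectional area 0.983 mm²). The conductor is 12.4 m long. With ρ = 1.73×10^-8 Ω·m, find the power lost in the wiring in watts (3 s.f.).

A = 0.983 mm² = 9.830e-07 m²
R = ρL/A = (1.73×10^-8)(12.4)/(9.830e-07) = 0.2182 Ω
P = I²R = (5.82)² × 0.2182 = 7.39 W

7.39 W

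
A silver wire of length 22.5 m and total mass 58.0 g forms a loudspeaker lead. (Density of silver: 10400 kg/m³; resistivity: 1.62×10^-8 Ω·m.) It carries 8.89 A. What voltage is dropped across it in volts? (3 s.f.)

13.1 V

A = m/(density·L) = 0.058/(10400×22.5) = 2.4786e-07 m²
R = ρL/A = (1.62×10^-8)(22.5)/(2.4786e-07) = 1.471 Ω
V = IR = 8.89 × 1.471 = 13.1 V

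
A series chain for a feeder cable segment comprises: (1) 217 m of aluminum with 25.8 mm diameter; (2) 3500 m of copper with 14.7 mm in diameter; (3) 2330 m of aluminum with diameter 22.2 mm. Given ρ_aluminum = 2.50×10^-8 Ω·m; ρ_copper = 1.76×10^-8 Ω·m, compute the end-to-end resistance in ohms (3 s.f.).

Seg 1: A = π(d/2)² = π(1.2900e-02 m)² = 5.228e-04 m²
R_1 = (2.50×10^-8)(217)/(5.228e-04) = 0.01038 Ω
Seg 2: A = π(d/2)² = π(7.3500e-03 m)² = 1.697e-04 m²
R_2 = (1.76×10^-8)(3500)/(1.697e-04) = 0.363 Ω
Seg 3: A = π(d/2)² = π(1.1100e-02 m)² = 3.871e-04 m²
R_3 = (2.50×10^-8)(2330)/(3.871e-04) = 0.1505 Ω
R_total = R_1 + R_2 + R_3 = 0.524 Ω

0.524 Ω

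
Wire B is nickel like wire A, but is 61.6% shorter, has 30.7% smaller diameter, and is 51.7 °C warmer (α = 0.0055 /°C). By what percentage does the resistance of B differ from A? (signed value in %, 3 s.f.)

2.69%

R ∝ ρL/d² with ρ ∝ (1+αΔT), so R_B/R_A = (1 − 61.6/100) × (1 − 30.7/100)⁻² × (1 + 0.0055×51.7)
= 0.384 × 2.082 × 1.284 = 1.027
(R_B − R_A)/R_A = 1.027 − 1 = 2.69%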